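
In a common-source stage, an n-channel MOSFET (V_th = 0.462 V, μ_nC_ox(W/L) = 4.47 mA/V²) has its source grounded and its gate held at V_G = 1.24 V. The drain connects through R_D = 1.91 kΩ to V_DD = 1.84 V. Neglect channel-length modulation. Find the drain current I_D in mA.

V_GS = V_G = 1.24 V, so V_ov = 1.24 − 0.462 = 0.778 V.
Assume saturation: I_D = ½ k_n V_ov² = 0.5 × 4.47 × 0.778² = 1.35 mA, giving V_DS = V_DD − I_D R_D = 1.84 − 1.35 × 1.91 = -0.744 V.
But -0.744 V < V_ov = 0.778 V, so the device is actually in triode.
In triode I_D = k_n[V_ov V_DS − ½ V_DS²] and I_D = (V_DD − V_DS)/R_D. Equating: 4.27 V_DS² − 7.642 V_DS + 1.84 = 0, giving V_DS = 0.287 V (the root below V_ov).
I_D = (1.84 − 0.287) / 1.91 = 0.813 mA.

I_D = 0.813 mA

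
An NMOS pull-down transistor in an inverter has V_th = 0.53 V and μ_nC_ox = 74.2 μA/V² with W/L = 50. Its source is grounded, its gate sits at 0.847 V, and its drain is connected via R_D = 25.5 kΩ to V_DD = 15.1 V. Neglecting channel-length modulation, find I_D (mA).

I_D = 0.186 mA

V_GS = V_G = 0.847 V, so V_ov = 0.847 − 0.53 = 0.317 V.
k_n = μ_nC_ox · (W/L) = 3.71 mA/V².
Assume saturation: I_D = ½ k_n V_ov² = 0.5 × 3.71 × 0.317² = 0.186 mA, giving V_DS = V_DD − I_D R_D = 15.1 − 0.186 × 25.5 = 10.3 V.
V_DS = 10.3 V ≥ V_ov = 0.317 V, confirming saturation.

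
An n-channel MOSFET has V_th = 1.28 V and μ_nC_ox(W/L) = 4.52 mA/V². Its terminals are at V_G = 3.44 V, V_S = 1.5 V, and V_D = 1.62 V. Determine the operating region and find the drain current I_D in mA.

Triode; I_D = 0.325 mA

V_GS = V_G − V_S = 3.44 − 1.5 = 1.94 V; V_DS = V_D − V_S = 1.62 − 1.5 = 0.12 V.
V_ov = V_GS − V_th = 1.94 − 1.28 = 0.66 V.
Since V_DS = 0.12 V < V_ov = 0.66 V, the device is in the triode region.
I_D = k_n [V_ov · V_DS − ½ V_DS²] = 4.52 × [0.66 × 0.12 − 0.5 × 0.12²] = 0.325 mA.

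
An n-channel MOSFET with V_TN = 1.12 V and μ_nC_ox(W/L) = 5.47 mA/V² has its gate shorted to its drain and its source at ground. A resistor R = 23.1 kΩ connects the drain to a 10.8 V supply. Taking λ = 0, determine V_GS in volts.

With gate tied to drain, V_GS = V_DS ≥ V_GS − V_TN, so the device is in saturation.
KCL at the drain: ½ k_n (V_GS − V_TN)² = (V_DD − V_GS)/R.
Let x = V_GS − 1.12. Then 63.2 x² + x − 9.68 = 0, giving x = 0.384 V (positive root), so V_GS = 1.5 V.
I_D = (V_DD − V_GS)/R = (10.8 − 1.5) / 23.1 = 0.402 mA.

V_GS = 1.50 V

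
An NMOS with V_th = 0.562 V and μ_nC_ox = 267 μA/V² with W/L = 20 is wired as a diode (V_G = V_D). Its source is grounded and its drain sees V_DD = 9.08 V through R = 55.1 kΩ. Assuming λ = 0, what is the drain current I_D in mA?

I_D = 0.150 mA

With gate tied to drain, V_GS = V_DS ≥ V_GS − V_th, so the device is in saturation.
k_n = μ_nC_ox · (W/L) = 5.34 mA/V².
KCL at the drain: ½ k_n (V_GS − V_th)² = (V_DD − V_GS)/R.
Let x = V_GS − 0.562. Then 147 x² + x − 8.518 = 0, giving x = 0.237 V (positive root), so V_GS = 0.799 V.
I_D = (V_DD − V_GS)/R = (9.08 − 0.799) / 55.1 = 0.15 mA.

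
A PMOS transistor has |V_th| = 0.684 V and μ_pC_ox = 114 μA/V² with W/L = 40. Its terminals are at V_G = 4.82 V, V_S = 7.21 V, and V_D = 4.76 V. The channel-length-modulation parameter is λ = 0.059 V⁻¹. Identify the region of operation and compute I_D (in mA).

Saturation; I_D = 7.59 mA

V_SG = V_S − V_G = 7.21 − 4.82 = 2.39 V; V_SD = V_S − V_D = 7.21 − 4.76 = 2.45 V.
k_p = μ_pC_ox · (W/L) = 4.56 mA/V².
V_ov = V_SG − |V_th| = 2.39 − 0.684 = 1.71 V.
Since V_SD = 2.45 V ≥ V_ov = 1.71 V, the device is in saturation.
I_D = ½ k_p V_ov² (1 + λ V_SD) = 0.5 × 4.56 × 1.71² × (1 + 0.059 × 2.45) = 7.59 mA.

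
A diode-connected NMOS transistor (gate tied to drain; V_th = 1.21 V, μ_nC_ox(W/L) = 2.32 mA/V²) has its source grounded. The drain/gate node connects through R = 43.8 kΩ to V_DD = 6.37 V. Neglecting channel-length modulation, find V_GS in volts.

V_GS = 1.52 V

With gate tied to drain, V_GS = V_DS ≥ V_GS − V_th, so the device is in saturation.
KCL at the drain: ½ k_n (V_GS − V_th)² = (V_DD − V_GS)/R.
Let x = V_GS − 1.21. Then 50.8 x² + x − 5.16 = 0, giving x = 0.309 V (positive root), so V_GS = 1.52 V.
I_D = (V_DD − V_GS)/R = (6.37 − 1.52) / 43.8 = 0.111 mA.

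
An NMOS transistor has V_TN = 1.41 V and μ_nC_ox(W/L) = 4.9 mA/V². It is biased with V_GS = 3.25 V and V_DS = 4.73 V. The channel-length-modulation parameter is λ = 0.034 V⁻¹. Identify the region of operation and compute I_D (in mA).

V_ov = V_GS − V_TN = 3.25 − 1.41 = 1.84 V.
Since V_DS = 4.73 V ≥ V_ov = 1.84 V, the device is in saturation.
I_D = ½ k_n V_ov² (1 + λ V_DS) = 0.5 × 4.9 × 1.84² × (1 + 0.034 × 4.73) = 9.63 mA.

Saturation; I_D = 9.63 mA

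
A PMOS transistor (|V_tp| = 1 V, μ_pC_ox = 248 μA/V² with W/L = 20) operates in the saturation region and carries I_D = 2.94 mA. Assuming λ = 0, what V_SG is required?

k_p = μ_pC_ox · (W/L) = 4.96 mA/V².
In saturation I_D = ½ k_p (V_SG − |V_tp|)², so V_SG − |V_tp| = √(2 I_D / k_p) = √(2 × 2.94 / 4.96) = 1.09 V.
V_SG = 1 + 1.09 = 2.09 V.

V_SG = 2.09 V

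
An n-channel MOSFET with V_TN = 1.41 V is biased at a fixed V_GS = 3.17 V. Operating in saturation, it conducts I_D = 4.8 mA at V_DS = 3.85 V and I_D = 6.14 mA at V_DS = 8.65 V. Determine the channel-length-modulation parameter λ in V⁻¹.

With V_GS fixed, I_D ∝ (1 + λ V_DS) in saturation, so I_D2/I_D1 = (1 + λ V_DS2)/(1 + λ V_DS1).
6.14/4.8 = 1.279 = (1 + 8.65 λ)/(1 + 3.85 λ).
Solving: λ (I_D1 V_DS2 − I_D2 V_DS1) = I_D2 − I_D1, so λ = (6.14 − 4.8) / (4.8 × 8.65 − 6.14 × 3.85) = 1.34 / 17.9 = 0.0749 V⁻¹.

λ = 0.0749 V⁻¹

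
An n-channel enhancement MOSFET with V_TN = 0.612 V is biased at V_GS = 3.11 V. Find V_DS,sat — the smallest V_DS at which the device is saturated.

The boundary between triode and saturation is V_DS = V_GS − V_TN = V_ov.
V_ov = 3.11 − 0.612 = 2.5 V.

V_DS,sat = 2.50 V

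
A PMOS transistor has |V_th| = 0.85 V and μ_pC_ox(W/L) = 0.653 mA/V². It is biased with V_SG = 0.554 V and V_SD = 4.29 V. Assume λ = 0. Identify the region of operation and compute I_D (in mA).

V_SG = 0.554 V < |V_th| = 0.85 V, so the transistor is in cutoff.

Cutoff; I_D = 0 mA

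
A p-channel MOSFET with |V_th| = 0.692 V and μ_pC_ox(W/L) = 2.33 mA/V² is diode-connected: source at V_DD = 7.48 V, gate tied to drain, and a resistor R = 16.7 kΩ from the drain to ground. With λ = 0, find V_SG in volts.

V_SG = 1.26 V

With gate tied to drain, V_SG = V_SD ≥ V_SG − |V_th|, so the device is in saturation.
KCL at the drain: ½ k_p (V_SG − |V_th|)² = (V_DD − V_SG)/R.
Let x = V_SG − 0.692. Then 19.5 x² + x − 6.788 = 0, giving x = 0.566 V (positive root), so V_SG = 1.26 V.
I_D = (V_DD − V_SG)/R = (7.48 − 1.26) / 16.7 = 0.373 mA.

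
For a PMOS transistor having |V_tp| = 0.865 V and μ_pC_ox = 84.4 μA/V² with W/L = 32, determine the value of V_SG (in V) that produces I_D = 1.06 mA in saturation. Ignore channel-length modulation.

V_SG = 1.75 V

k_p = μ_pC_ox · (W/L) = 2.701 mA/V².
In saturation I_D = ½ k_p (V_SG − |V_tp|)², so V_SG − |V_tp| = √(2 I_D / k_p) = √(2 × 1.06 / 2.701) = 0.886 V.
V_SG = 0.865 + 0.886 = 1.75 V.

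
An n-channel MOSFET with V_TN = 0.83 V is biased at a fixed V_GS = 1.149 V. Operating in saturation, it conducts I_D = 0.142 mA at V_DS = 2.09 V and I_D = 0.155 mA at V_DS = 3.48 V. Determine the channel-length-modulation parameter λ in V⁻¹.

With V_GS fixed, I_D ∝ (1 + λ V_DS) in saturation, so I_D2/I_D1 = (1 + λ V_DS2)/(1 + λ V_DS1).
0.155/0.142 = 1.092 = (1 + 3.48 λ)/(1 + 2.09 λ).
Solving: λ (I_D1 V_DS2 − I_D2 V_DS1) = I_D2 − I_D1, so λ = (0.155 − 0.142) / (0.142 × 3.48 − 0.155 × 2.09) = 0.013 / 0.17 = 0.0764 V⁻¹.

λ = 0.0764 V⁻¹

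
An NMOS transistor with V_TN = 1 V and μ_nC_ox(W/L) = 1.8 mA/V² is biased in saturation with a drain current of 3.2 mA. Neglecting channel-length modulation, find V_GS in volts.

In saturation I_D = ½ k_n (V_GS − V_TN)², so V_GS − V_TN = √(2 I_D / k_n) = √(2 × 3.2 / 1.8) = 1.89 V.
V_GS = 1 + 1.89 = 2.89 V.

V_GS = 2.89 V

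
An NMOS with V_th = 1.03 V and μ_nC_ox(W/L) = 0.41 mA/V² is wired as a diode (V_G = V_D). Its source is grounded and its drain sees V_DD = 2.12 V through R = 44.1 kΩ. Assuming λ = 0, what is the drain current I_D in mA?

I_D = 0.0180 mA

With gate tied to drain, V_GS = V_DS ≥ V_GS − V_th, so the device is in saturation.
KCL at the drain: ½ k_n (V_GS − V_th)² = (V_DD − V_GS)/R.
Let x = V_GS − 1.03. Then 9.04 x² + x − 1.09 = 0, giving x = 0.296 V (positive root), so V_GS = 1.33 V.
I_D = (V_DD − V_GS)/R = (2.12 − 1.33) / 44.1 = 0.018 mA.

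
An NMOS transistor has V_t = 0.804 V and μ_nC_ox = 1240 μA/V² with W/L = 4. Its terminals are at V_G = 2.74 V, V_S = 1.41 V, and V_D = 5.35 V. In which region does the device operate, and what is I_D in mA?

Saturation; I_D = 0.686 mA

V_GS = V_G − V_S = 2.74 − 1.41 = 1.33 V; V_DS = V_D − V_S = 5.35 − 1.41 = 3.94 V.
k_n = μ_nC_ox · (W/L) = 4.96 mA/V².
V_ov = V_GS − V_t = 1.33 − 0.804 = 0.526 V.
Since V_DS = 3.94 V ≥ V_ov = 0.526 V, the device is in saturation.
I_D = ½ k_n V_ov² = 0.5 × 4.96 × 0.526² = 0.686 mA.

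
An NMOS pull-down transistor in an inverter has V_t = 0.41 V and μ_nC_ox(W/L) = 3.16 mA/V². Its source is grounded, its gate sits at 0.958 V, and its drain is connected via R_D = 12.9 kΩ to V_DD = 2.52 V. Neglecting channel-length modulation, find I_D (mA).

I_D = 0.186 mA

V_GS = V_G = 0.958 V, so V_ov = 0.958 − 0.41 = 0.548 V.
Assume saturation: I_D = ½ k_n V_ov² = 0.5 × 3.16 × 0.548² = 0.474 mA, giving V_DS = V_DD − I_D R_D = 2.52 − 0.474 × 12.9 = -3.6 V.
But -3.6 V < V_ov = 0.548 V, so the device is actually in triode.
In triode I_D = k_n[V_ov V_DS − ½ V_DS²] and I_D = (V_DD − V_DS)/R_D. Equating: 20.4 V_DS² − 23.34 V_DS + 2.52 = 0, giving V_DS = 0.121 V (the root below V_ov).
I_D = (2.52 − 0.121) / 12.9 = 0.186 mA.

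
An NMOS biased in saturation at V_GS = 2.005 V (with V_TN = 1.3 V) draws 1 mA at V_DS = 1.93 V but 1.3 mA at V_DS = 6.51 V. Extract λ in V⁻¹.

λ = 0.0750 V⁻¹

With V_GS fixed, I_D ∝ (1 + λ V_DS) in saturation, so I_D2/I_D1 = (1 + λ V_DS2)/(1 + λ V_DS1).
1.3/1 = 1.3 = (1 + 6.51 λ)/(1 + 1.93 λ).
Solving: λ (I_D1 V_DS2 − I_D2 V_DS1) = I_D2 − I_D1, so λ = (1.3 − 1) / (1 × 6.51 − 1.3 × 1.93) = 0.3 / 4 = 0.075 V⁻¹.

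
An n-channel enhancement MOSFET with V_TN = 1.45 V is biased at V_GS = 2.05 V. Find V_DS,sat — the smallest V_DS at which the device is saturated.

V_DS,sat = 0.600 V

The boundary between triode and saturation is V_DS = V_GS − V_TN = V_ov.
V_ov = 2.05 − 1.45 = 0.6 V.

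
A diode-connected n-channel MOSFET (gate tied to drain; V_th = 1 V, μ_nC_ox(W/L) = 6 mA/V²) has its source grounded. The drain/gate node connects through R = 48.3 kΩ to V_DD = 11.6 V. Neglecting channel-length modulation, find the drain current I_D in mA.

With gate tied to drain, V_GS = V_DS ≥ V_GS − V_th, so the device is in saturation.
KCL at the drain: ½ k_n (V_GS − V_th)² = (V_DD − V_GS)/R.
Let x = V_GS − 1. Then 145 x² + x − 10.6 = 0, giving x = 0.267 V (positive root), so V_GS = 1.27 V.
I_D = (V_DD − V_GS)/R = (11.6 − 1.27) / 48.3 = 0.214 mA.

I_D = 0.214 mA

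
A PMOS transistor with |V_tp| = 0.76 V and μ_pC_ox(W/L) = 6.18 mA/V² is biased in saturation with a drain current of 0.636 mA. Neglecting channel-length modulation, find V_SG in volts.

V_SG = 1.21 V

In saturation I_D = ½ k_p (V_SG − |V_tp|)², so V_SG − |V_tp| = √(2 I_D / k_p) = √(2 × 0.636 / 6.18) = 0.454 V.
V_SG = 0.76 + 0.454 = 1.21 V.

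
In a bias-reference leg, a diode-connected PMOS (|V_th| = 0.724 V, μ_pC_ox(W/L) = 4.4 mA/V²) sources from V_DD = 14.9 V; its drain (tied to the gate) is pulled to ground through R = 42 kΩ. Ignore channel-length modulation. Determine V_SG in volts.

With gate tied to drain, V_SG = V_SD ≥ V_SG − |V_th|, so the device is in saturation.
KCL at the drain: ½ k_p (V_SG − |V_th|)² = (V_DD − V_SG)/R.
Let x = V_SG − 0.724. Then 92.4 x² + x − 14.18 = 0, giving x = 0.386 V (positive root), so V_SG = 1.11 V.
I_D = (V_DD − V_SG)/R = (14.9 − 1.11) / 42 = 0.328 mA.

V_SG = 1.11 V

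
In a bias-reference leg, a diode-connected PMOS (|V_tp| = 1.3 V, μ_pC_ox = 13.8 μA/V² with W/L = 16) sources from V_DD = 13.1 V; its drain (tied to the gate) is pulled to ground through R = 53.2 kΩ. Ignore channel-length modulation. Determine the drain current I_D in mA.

I_D = 0.197 mA

With gate tied to drain, V_SG = V_SD ≥ V_SG − |V_tp|, so the device is in saturation.
k_p = μ_pC_ox · (W/L) = 0.2208 mA/V².
KCL at the drain: ½ k_p (V_SG − |V_tp|)² = (V_DD − V_SG)/R.
Let x = V_SG − 1.3. Then 5.87 x² + x − 11.8 = 0, giving x = 1.33 V (positive root), so V_SG = 2.63 V.
I_D = (V_DD − V_SG)/R = (13.1 − 2.63) / 53.2 = 0.197 mA.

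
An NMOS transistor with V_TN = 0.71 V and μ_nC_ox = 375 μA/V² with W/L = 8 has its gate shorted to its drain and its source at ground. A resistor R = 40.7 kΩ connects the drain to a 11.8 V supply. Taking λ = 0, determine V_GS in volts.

With gate tied to drain, V_GS = V_DS ≥ V_GS − V_TN, so the device is in saturation.
k_n = μ_nC_ox · (W/L) = 3 mA/V².
KCL at the drain: ½ k_n (V_GS − V_TN)² = (V_DD − V_GS)/R.
Let x = V_GS − 0.71. Then 61.1 x² + x − 11.09 = 0, giving x = 0.418 V (positive root), so V_GS = 1.13 V.
I_D = (V_DD − V_GS)/R = (11.8 − 1.13) / 40.7 = 0.262 mA.

V_GS = 1.13 V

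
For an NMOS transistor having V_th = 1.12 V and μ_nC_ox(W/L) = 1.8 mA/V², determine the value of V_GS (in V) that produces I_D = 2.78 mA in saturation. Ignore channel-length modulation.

In saturation I_D = ½ k_n (V_GS − V_th)², so V_GS − V_th = √(2 I_D / k_n) = √(2 × 2.78 / 1.8) = 1.76 V.
V_GS = 1.12 + 1.76 = 2.88 V.

V_GS = 2.88 V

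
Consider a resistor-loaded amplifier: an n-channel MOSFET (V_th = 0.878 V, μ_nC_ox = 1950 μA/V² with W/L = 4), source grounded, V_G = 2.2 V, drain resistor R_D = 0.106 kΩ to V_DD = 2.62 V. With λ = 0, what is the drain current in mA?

V_GS = V_G = 2.2 V, so V_ov = 2.2 − 0.878 = 1.32 V.
k_n = μ_nC_ox · (W/L) = 7.8 mA/V².
Assume saturation: I_D = ½ k_n V_ov² = 0.5 × 7.8 × 1.32² = 6.82 mA, giving V_DS = V_DD − I_D R_D = 2.62 − 6.82 × 0.106 = 1.9 V.
V_DS = 1.9 V ≥ V_ov = 1.32 V, confirming saturation.

I_D = 6.82 mA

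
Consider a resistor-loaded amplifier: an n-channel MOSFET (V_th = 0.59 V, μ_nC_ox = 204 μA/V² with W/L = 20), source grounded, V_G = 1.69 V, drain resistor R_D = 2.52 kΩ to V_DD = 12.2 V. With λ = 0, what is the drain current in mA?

I_D = 2.47 mA

V_GS = V_G = 1.69 V, so V_ov = 1.69 − 0.59 = 1.1 V.
k_n = μ_nC_ox · (W/L) = 4.08 mA/V².
Assume saturation: I_D = ½ k_n V_ov² = 0.5 × 4.08 × 1.1² = 2.47 mA, giving V_DS = V_DD − I_D R_D = 12.2 − 2.47 × 2.52 = 5.98 V.
V_DS = 5.98 V ≥ V_ov = 1.1 V, confirming saturation.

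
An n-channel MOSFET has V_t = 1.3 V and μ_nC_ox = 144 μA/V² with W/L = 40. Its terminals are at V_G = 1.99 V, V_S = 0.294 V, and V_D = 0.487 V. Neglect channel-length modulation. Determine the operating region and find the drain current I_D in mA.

V_GS = V_G − V_S = 1.99 − 0.294 = 1.7 V; V_DS = V_D − V_S = 0.487 − 0.294 = 0.193 V.
k_n = μ_nC_ox · (W/L) = 5.76 mA/V².
V_ov = V_GS − V_t = 1.7 − 1.3 = 0.396 V.
Since V_DS = 0.193 V < V_ov = 0.396 V, the device is in the triode region.
I_D = k_n [V_ov · V_DS − ½ V_DS²] = 5.76 × [0.396 × 0.193 − 0.5 × 0.193²] = 0.333 mA.

Triode; I_D = 0.333 mA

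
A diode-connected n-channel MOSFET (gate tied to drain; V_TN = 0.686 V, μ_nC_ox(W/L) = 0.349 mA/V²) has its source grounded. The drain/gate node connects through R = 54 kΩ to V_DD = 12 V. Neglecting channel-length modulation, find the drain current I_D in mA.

I_D = 0.190 mA

With gate tied to drain, V_GS = V_DS ≥ V_GS − V_TN, so the device is in saturation.
KCL at the drain: ½ k_n (V_GS − V_TN)² = (V_DD − V_GS)/R.
Let x = V_GS − 0.686. Then 9.42 x² + x − 11.31 = 0, giving x = 1.04 V (positive root), so V_GS = 1.73 V.
I_D = (V_DD − V_GS)/R = (12 − 1.73) / 54 = 0.19 mA.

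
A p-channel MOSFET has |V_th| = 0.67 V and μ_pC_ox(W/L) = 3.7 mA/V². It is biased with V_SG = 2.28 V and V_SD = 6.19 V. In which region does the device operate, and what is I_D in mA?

Saturation; I_D = 4.80 mA

V_ov = V_SG − |V_th| = 2.28 − 0.67 = 1.61 V.
Since V_SD = 6.19 V ≥ V_ov = 1.61 V, the device is in saturation.
I_D = ½ k_p V_ov² = 0.5 × 3.7 × 1.61² = 4.8 mA.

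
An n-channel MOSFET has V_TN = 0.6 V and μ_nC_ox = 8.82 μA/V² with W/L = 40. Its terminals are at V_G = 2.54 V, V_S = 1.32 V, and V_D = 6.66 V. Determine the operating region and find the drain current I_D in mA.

V_GS = V_G − V_S = 2.54 − 1.32 = 1.22 V; V_DS = V_D − V_S = 6.66 − 1.32 = 5.34 V.
k_n = μ_nC_ox · (W/L) = 0.3528 mA/V².
V_ov = V_GS − V_TN = 1.22 − 0.6 = 0.62 V.
Since V_DS = 5.34 V ≥ V_ov = 0.62 V, the device is in saturation.
I_D = ½ k_n V_ov² = 0.5 × 0.3528 × 0.62² = 0.0678 mA.

Saturation; I_D = 0.0678 mA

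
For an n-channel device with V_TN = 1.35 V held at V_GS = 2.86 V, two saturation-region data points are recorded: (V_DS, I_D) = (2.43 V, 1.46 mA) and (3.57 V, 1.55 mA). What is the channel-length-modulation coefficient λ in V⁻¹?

λ = 0.0623 V⁻¹

With V_GS fixed, I_D ∝ (1 + λ V_DS) in saturation, so I_D2/I_D1 = (1 + λ V_DS2)/(1 + λ V_DS1).
1.55/1.46 = 1.062 = (1 + 3.57 λ)/(1 + 2.43 λ).
Solving: λ (I_D1 V_DS2 − I_D2 V_DS1) = I_D2 − I_D1, so λ = (1.55 − 1.46) / (1.46 × 3.57 − 1.55 × 2.43) = 0.09 / 1.45 = 0.0623 V⁻¹.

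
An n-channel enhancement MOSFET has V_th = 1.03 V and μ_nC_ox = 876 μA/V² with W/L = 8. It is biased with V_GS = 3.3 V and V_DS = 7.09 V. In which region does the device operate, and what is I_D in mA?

k_n = μ_nC_ox · (W/L) = 7.008 mA/V².
V_ov = V_GS − V_th = 3.3 − 1.03 = 2.27 V.
Since V_DS = 7.09 V ≥ V_ov = 2.27 V, the device is in saturation.
I_D = ½ k_n V_ov² = 0.5 × 7.008 × 2.27² = 18.1 mA.

Saturation; I_D = 18.1 mA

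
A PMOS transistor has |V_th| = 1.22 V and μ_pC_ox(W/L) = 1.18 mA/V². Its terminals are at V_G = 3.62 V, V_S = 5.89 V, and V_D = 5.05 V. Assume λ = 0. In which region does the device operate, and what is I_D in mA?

Triode; I_D = 0.624 mA

V_SG = V_S − V_G = 5.89 − 3.62 = 2.27 V; V_SD = V_S − V_D = 5.89 − 5.05 = 0.84 V.
V_ov = V_SG − |V_th| = 2.27 − 1.22 = 1.05 V.
Since V_SD = 0.84 V < V_ov = 1.05 V, the device is in the triode region.
I_D = k_p [V_ov · V_SD − ½ V_SD²] = 1.18 × [1.05 × 0.84 − 0.5 × 0.84²] = 0.624 mA.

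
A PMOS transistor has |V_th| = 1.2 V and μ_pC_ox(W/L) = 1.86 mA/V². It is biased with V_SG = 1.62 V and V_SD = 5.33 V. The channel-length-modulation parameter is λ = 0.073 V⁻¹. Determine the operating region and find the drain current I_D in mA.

V_ov = V_SG − |V_th| = 1.62 − 1.2 = 0.42 V.
Since V_SD = 5.33 V ≥ V_ov = 0.42 V, the device is in saturation.
I_D = ½ k_p V_ov² (1 + λ V_SD) = 0.5 × 1.86 × 0.42² × (1 + 0.073 × 5.33) = 0.228 mA.

Saturation; I_D = 0.228 mA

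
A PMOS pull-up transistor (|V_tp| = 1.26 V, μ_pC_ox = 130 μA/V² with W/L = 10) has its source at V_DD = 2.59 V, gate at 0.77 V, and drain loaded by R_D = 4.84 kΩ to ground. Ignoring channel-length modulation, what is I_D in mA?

V_SG = V_DD − V_G = 2.59 − 0.77 = 1.82 V, so V_ov = 1.82 − 1.26 = 0.56 V.
k_p = μ_pC_ox · (W/L) = 1.3 mA/V².
Assume saturation: I_D = ½ k_p V_ov² = 0.5 × 1.3 × 0.56² = 0.204 mA, giving V_SD = V_DD − I_D R_D = 2.59 − 0.204 × 4.84 = 1.6 V.
V_SD = 1.6 V ≥ V_ov = 0.56 V, confirming saturation.

I_D = 0.204 mA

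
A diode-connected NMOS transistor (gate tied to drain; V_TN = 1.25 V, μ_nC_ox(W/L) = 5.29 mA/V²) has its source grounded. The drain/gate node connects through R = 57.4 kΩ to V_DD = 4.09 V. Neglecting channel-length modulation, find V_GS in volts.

With gate tied to drain, V_GS = V_DS ≥ V_GS − V_TN, so the device is in saturation.
KCL at the drain: ½ k_n (V_GS − V_TN)² = (V_DD − V_GS)/R.
Let x = V_GS − 1.25. Then 152 x² + x − 2.84 = 0, giving x = 0.134 V (positive root), so V_GS = 1.38 V.
I_D = (V_DD − V_GS)/R = (4.09 − 1.38) / 57.4 = 0.0472 mA.

V_GS = 1.38 V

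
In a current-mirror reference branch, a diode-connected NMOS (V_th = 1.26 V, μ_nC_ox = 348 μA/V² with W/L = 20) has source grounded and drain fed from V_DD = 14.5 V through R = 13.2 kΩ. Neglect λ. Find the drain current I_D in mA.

I_D = 0.963 mA

With gate tied to drain, V_GS = V_DS ≥ V_GS − V_th, so the device is in saturation.
k_n = μ_nC_ox · (W/L) = 6.96 mA/V².
KCL at the drain: ½ k_n (V_GS − V_th)² = (V_DD − V_GS)/R.
Let x = V_GS − 1.26. Then 45.9 x² + x − 13.24 = 0, giving x = 0.526 V (positive root), so V_GS = 1.79 V.
I_D = (V_DD − V_GS)/R = (14.5 − 1.79) / 13.2 = 0.963 mA.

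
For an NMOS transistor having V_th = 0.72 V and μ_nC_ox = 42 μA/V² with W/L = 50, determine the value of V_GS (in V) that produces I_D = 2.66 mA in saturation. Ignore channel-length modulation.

V_GS = 2.31 V

k_n = μ_nC_ox · (W/L) = 2.1 mA/V².
In saturation I_D = ½ k_n (V_GS − V_th)², so V_GS − V_th = √(2 I_D / k_n) = √(2 × 2.66 / 2.1) = 1.59 V.
V_GS = 0.72 + 1.59 = 2.31 V.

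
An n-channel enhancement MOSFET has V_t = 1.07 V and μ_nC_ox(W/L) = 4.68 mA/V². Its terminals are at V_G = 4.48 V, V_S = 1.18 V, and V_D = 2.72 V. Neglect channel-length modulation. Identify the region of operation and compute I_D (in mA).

V_GS = V_G − V_S = 4.48 − 1.18 = 3.3 V; V_DS = V_D − V_S = 2.72 − 1.18 = 1.54 V.
V_ov = V_GS − V_t = 3.3 − 1.07 = 2.23 V.
Since V_DS = 1.54 V < V_ov = 2.23 V, the device is in the triode region.
I_D = k_n [V_ov · V_DS − ½ V_DS²] = 4.68 × [2.23 × 1.54 − 0.5 × 1.54²] = 10.5 mA.

Triode; I_D = 10.5 mA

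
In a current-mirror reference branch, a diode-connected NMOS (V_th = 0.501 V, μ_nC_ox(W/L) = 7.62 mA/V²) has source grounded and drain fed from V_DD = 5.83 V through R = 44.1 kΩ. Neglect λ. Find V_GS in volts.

With gate tied to drain, V_GS = V_DS ≥ V_GS − V_th, so the device is in saturation.
KCL at the drain: ½ k_n (V_GS − V_th)² = (V_DD − V_GS)/R.
Let x = V_GS − 0.501. Then 168 x² + x − 5.329 = 0, giving x = 0.175 V (positive root), so V_GS = 0.676 V.
I_D = (V_DD − V_GS)/R = (5.83 − 0.676) / 44.1 = 0.117 mA.

V_GS = 0.676 V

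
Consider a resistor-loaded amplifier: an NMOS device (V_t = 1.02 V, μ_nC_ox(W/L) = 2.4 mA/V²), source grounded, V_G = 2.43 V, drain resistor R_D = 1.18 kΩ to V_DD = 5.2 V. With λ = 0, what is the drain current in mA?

V_GS = V_G = 2.43 V, so V_ov = 2.43 − 1.02 = 1.41 V.
Assume saturation: I_D = ½ k_n V_ov² = 0.5 × 2.4 × 1.41² = 2.39 mA, giving V_DS = V_DD − I_D R_D = 5.2 − 2.39 × 1.18 = 2.38 V.
V_DS = 2.38 V ≥ V_ov = 1.41 V, confirming saturation.

I_D = 2.39 mA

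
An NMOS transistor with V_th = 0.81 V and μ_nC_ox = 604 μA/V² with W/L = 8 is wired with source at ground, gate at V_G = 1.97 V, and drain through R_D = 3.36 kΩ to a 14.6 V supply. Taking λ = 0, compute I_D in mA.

V_GS = V_G = 1.97 V, so V_ov = 1.97 − 0.81 = 1.16 V.
k_n = μ_nC_ox · (W/L) = 4.832 mA/V².
Assume saturation: I_D = ½ k_n V_ov² = 0.5 × 4.832 × 1.16² = 3.25 mA, giving V_DS = V_DD − I_D R_D = 14.6 − 3.25 × 3.36 = 3.68 V.
V_DS = 3.68 V ≥ V_ov = 1.16 V, confirming saturation.

I_D = 3.25 mA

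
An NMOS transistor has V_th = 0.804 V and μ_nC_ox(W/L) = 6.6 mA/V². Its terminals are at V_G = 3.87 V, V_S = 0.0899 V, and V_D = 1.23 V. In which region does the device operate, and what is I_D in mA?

V_GS = V_G − V_S = 3.87 − 0.0899 = 3.78 V; V_DS = V_D − V_S = 1.23 − 0.0899 = 1.14 V.
V_ov = V_GS − V_th = 3.78 − 0.804 = 2.98 V.
Since V_DS = 1.14 V < V_ov = 2.98 V, the device is in the triode region.
I_D = k_n [V_ov · V_DS − ½ V_DS²] = 6.6 × [2.98 × 1.14 − 0.5 × 1.14²] = 18.1 mA.

Triode; I_D = 18.1 mA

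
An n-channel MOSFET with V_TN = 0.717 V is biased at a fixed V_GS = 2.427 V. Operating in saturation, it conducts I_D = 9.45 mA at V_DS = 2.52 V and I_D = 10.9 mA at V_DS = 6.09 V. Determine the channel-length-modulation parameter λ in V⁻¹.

With V_GS fixed, I_D ∝ (1 + λ V_DS) in saturation, so I_D2/I_D1 = (1 + λ V_DS2)/(1 + λ V_DS1).
10.9/9.45 = 1.153 = (1 + 6.09 λ)/(1 + 2.52 λ).
Solving: λ (I_D1 V_DS2 − I_D2 V_DS1) = I_D2 − I_D1, so λ = (10.9 − 9.45) / (9.45 × 6.09 − 10.9 × 2.52) = 1.45 / 30.1 = 0.0482 V⁻¹.

λ = 0.0482 V⁻¹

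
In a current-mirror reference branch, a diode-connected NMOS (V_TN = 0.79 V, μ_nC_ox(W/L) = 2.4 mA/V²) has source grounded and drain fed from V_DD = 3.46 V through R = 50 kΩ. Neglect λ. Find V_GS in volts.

With gate tied to drain, V_GS = V_DS ≥ V_GS − V_TN, so the device is in saturation.
KCL at the drain: ½ k_n (V_GS − V_TN)² = (V_DD − V_GS)/R.
Let x = V_GS − 0.79. Then 60 x² + x − 2.67 = 0, giving x = 0.203 V (positive root), so V_GS = 0.993 V.
I_D = (V_DD − V_GS)/R = (3.46 − 0.993) / 50 = 0.0493 mA.

V_GS = 0.993 V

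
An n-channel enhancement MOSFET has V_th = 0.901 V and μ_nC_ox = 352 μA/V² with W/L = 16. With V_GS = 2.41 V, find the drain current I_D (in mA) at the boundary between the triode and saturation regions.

I_D = 6.41 mA

At the boundary V_DS = V_ov = V_GS − V_th = 2.41 − 0.901 = 1.51 V.
k_n = μ_nC_ox · (W/L) = 5.632 mA/V².
I_D = ½ k_n V_ov² = 0.5 × 5.632 × 1.51² = 6.41 mA.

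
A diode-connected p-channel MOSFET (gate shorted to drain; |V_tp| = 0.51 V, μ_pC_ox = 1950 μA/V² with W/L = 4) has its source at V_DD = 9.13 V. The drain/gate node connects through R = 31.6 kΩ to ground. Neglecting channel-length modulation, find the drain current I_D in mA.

With gate tied to drain, V_SG = V_SD ≥ V_SG − |V_tp|, so the device is in saturation.
k_p = μ_pC_ox · (W/L) = 7.8 mA/V².
KCL at the drain: ½ k_p (V_SG − |V_tp|)² = (V_DD − V_SG)/R.
Let x = V_SG − 0.51. Then 123 x² + x − 8.62 = 0, giving x = 0.26 V (positive root), so V_SG = 0.77 V.
I_D = (V_DD − V_SG)/R = (9.13 − 0.77) / 31.6 = 0.265 mA.

I_D = 0.265 mA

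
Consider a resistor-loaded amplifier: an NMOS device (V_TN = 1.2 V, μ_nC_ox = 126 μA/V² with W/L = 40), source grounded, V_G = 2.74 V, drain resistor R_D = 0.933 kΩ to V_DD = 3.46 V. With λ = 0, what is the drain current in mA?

V_GS = V_G = 2.74 V, so V_ov = 2.74 − 1.2 = 1.54 V.
k_n = μ_nC_ox · (W/L) = 5.04 mA/V².
Assume saturation: I_D = ½ k_n V_ov² = 0.5 × 5.04 × 1.54² = 5.98 mA, giving V_DS = V_DD − I_D R_D = 3.46 − 5.98 × 0.933 = -2.12 V.
But -2.12 V < V_ov = 1.54 V, so the device is actually in triode.
In triode I_D = k_n[V_ov V_DS − ½ V_DS²] and I_D = (V_DD − V_DS)/R_D. Equating: 2.35 V_DS² − 8.242 V_DS + 3.46 = 0, giving V_DS = 0.488 V (the root below V_ov).
I_D = (3.46 − 0.488) / 0.933 = 3.19 mA.

I_D = 3.19 mA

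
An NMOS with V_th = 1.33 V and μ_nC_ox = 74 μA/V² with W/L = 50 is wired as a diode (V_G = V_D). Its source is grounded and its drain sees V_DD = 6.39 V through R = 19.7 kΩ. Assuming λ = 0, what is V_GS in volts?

With gate tied to drain, V_GS = V_DS ≥ V_GS − V_th, so the device is in saturation.
k_n = μ_nC_ox · (W/L) = 3.7 mA/V².
KCL at the drain: ½ k_n (V_GS − V_th)² = (V_DD − V_GS)/R.
Let x = V_GS − 1.33. Then 36.4 x² + x − 5.06 = 0, giving x = 0.359 V (positive root), so V_GS = 1.69 V.
I_D = (V_DD − V_GS)/R = (6.39 − 1.69) / 19.7 = 0.239 mA.

V_GS = 1.69 V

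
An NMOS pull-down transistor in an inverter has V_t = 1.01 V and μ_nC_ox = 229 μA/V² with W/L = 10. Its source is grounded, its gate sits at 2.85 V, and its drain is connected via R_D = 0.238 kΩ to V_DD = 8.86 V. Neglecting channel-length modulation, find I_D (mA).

V_GS = V_G = 2.85 V, so V_ov = 2.85 − 1.01 = 1.84 V.
k_n = μ_nC_ox · (W/L) = 2.29 mA/V².
Assume saturation: I_D = ½ k_n V_ov² = 0.5 × 2.29 × 1.84² = 3.88 mA, giving V_DS = V_DD − I_D R_D = 8.86 − 3.88 × 0.238 = 7.94 V.
V_DS = 7.94 V ≥ V_ov = 1.84 V, confirming saturation.

I_D = 3.88 mA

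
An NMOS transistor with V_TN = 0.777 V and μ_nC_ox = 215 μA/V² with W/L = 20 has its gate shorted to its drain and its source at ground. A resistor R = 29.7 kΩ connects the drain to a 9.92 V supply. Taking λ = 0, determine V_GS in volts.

With gate tied to drain, V_GS = V_DS ≥ V_GS − V_TN, so the device is in saturation.
k_n = μ_nC_ox · (W/L) = 4.3 mA/V².
KCL at the drain: ½ k_n (V_GS − V_TN)² = (V_DD − V_GS)/R.
Let x = V_GS − 0.777. Then 63.9 x² + x − 9.143 = 0, giving x = 0.371 V (positive root), so V_GS = 1.15 V.
I_D = (V_DD − V_GS)/R = (9.92 − 1.15) / 29.7 = 0.295 mA.

V_GS = 1.15 V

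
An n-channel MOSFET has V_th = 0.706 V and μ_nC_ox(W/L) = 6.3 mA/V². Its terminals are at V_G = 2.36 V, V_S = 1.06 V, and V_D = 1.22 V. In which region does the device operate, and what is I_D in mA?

Triode; I_D = 0.518 mA

V_GS = V_G − V_S = 2.36 − 1.06 = 1.3 V; V_DS = V_D − V_S = 1.22 − 1.06 = 0.16 V.
V_ov = V_GS − V_th = 1.3 − 0.706 = 0.594 V.
Since V_DS = 0.16 V < V_ov = 0.594 V, the device is in the triode region.
I_D = k_n [V_ov · V_DS − ½ V_DS²] = 6.3 × [0.594 × 0.16 − 0.5 × 0.16²] = 0.518 mA.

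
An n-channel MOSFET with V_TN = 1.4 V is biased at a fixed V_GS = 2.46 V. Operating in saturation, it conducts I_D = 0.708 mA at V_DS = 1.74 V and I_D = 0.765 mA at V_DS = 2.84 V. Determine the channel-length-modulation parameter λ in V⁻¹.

λ = 0.0839 V⁻¹

With V_GS fixed, I_D ∝ (1 + λ V_DS) in saturation, so I_D2/I_D1 = (1 + λ V_DS2)/(1 + λ V_DS1).
0.765/0.708 = 1.081 = (1 + 2.84 λ)/(1 + 1.74 λ).
Solving: λ (I_D1 V_DS2 − I_D2 V_DS1) = I_D2 − I_D1, so λ = (0.765 − 0.708) / (0.708 × 2.84 − 0.765 × 1.74) = 0.057 / 0.68 = 0.0839 V⁻¹.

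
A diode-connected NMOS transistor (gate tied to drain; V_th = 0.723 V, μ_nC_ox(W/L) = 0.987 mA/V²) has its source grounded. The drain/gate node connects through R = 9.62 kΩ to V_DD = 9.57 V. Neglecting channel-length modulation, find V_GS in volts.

With gate tied to drain, V_GS = V_DS ≥ V_GS − V_th, so the device is in saturation.
KCL at the drain: ½ k_n (V_GS − V_th)² = (V_DD − V_GS)/R.
Let x = V_GS − 0.723. Then 4.75 x² + x − 8.847 = 0, giving x = 1.26 V (positive root), so V_GS = 1.99 V.
I_D = (V_DD − V_GS)/R = (9.57 − 1.99) / 9.62 = 0.788 mA.

V_GS = 1.99 V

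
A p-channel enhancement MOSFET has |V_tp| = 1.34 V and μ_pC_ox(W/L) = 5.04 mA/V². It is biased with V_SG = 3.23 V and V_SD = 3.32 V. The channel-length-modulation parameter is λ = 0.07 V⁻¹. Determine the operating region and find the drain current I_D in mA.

V_ov = V_SG − |V_tp| = 3.23 − 1.34 = 1.89 V.
Since V_SD = 3.32 V ≥ V_ov = 1.89 V, the device is in saturation.
I_D = ½ k_p V_ov² (1 + λ V_SD) = 0.5 × 5.04 × 1.89² × (1 + 0.07 × 3.32) = 11.1 mA.

Saturation; I_D = 11.1 mA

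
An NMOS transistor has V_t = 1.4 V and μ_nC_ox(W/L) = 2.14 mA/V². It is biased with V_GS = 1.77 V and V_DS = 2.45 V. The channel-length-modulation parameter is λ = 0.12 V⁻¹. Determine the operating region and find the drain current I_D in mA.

V_ov = V_GS − V_t = 1.77 − 1.4 = 0.37 V.
Since V_DS = 2.45 V ≥ V_ov = 0.37 V, the device is in saturation.
I_D = ½ k_n V_ov² (1 + λ V_DS) = 0.5 × 2.14 × 0.37² × (1 + 0.12 × 2.45) = 0.19 mA.

Saturation; I_D = 0.190 mA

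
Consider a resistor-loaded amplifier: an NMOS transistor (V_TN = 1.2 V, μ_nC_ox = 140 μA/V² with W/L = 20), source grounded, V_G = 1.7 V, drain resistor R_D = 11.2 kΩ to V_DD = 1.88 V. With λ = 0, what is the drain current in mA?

I_D = 0.156 mA

V_GS = V_G = 1.7 V, so V_ov = 1.7 − 1.2 = 0.5 V.
k_n = μ_nC_ox · (W/L) = 2.8 mA/V².
Assume saturation: I_D = ½ k_n V_ov² = 0.5 × 2.8 × 0.5² = 0.35 mA, giving V_DS = V_DD − I_D R_D = 1.88 − 0.35 × 11.2 = -2.04 V.
But -2.04 V < V_ov = 0.5 V, so the device is actually in triode.
In triode I_D = k_n[V_ov V_DS − ½ V_DS²] and I_D = (V_DD − V_DS)/R_D. Equating: 15.7 V_DS² − 16.68 V_DS + 1.88 = 0, giving V_DS = 0.128 V (the root below V_ov).
I_D = (1.88 − 0.128) / 11.2 = 0.156 mA.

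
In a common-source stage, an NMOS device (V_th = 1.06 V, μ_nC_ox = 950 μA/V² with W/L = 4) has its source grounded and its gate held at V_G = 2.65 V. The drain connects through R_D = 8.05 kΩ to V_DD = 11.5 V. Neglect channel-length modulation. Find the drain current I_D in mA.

V_GS = V_G = 2.65 V, so V_ov = 2.65 − 1.06 = 1.59 V.
k_n = μ_nC_ox · (W/L) = 3.8 mA/V².
Assume saturation: I_D = ½ k_n V_ov² = 0.5 × 3.8 × 1.59² = 4.8 mA, giving V_DS = V_DD − I_D R_D = 11.5 − 4.8 × 8.05 = -27.2 V.
But -27.2 V < V_ov = 1.59 V, so the device is actually in triode.
In triode I_D = k_n[V_ov V_DS − ½ V_DS²] and I_D = (V_DD − V_DS)/R_D. Equating: 15.3 V_DS² − 49.64 V_DS + 11.5 = 0, giving V_DS = 0.251 V (the root below V_ov).
I_D = (11.5 − 0.251) / 8.05 = 1.4 mA.

I_D = 1.40 mA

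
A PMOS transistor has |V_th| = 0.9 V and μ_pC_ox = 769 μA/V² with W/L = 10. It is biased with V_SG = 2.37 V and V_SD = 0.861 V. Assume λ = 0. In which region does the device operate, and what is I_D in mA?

k_p = μ_pC_ox · (W/L) = 7.69 mA/V².
V_ov = V_SG − |V_th| = 2.37 − 0.9 = 1.47 V.
Since V_SD = 0.861 V < V_ov = 1.47 V, the device is in the triode region.
I_D = k_p [V_ov · V_SD − ½ V_SD²] = 7.69 × [1.47 × 0.861 − 0.5 × 0.861²] = 6.88 mA.

Triode; I_D = 6.88 mA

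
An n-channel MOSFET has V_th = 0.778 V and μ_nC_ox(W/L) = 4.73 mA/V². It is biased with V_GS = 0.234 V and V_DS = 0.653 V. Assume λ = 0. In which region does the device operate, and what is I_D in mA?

V_GS = 0.234 V < V_th = 0.778 V, so the transistor is in cutoff.

Cutoff; I_D = 0 mA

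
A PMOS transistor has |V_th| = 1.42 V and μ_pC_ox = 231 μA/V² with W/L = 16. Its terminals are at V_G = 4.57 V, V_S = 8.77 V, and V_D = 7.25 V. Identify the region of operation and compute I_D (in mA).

Triode; I_D = 11.3 mA

V_SG = V_S − V_G = 8.77 − 4.57 = 4.2 V; V_SD = V_S − V_D = 8.77 − 7.25 = 1.52 V.
k_p = μ_pC_ox · (W/L) = 3.696 mA/V².
V_ov = V_SG − |V_th| = 4.2 − 1.42 = 2.78 V.
Since V_SD = 1.52 V < V_ov = 2.78 V, the device is in the triode region.
I_D = k_p [V_ov · V_SD − ½ V_SD²] = 3.696 × [2.78 × 1.52 − 0.5 × 1.52²] = 11.3 mA.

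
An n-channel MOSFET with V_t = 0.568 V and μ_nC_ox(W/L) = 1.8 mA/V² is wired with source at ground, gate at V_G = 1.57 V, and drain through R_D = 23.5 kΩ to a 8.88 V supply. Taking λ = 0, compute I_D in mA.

V_GS = V_G = 1.57 V, so V_ov = 1.57 − 0.568 = 1 V.
Assume saturation: I_D = ½ k_n V_ov² = 0.5 × 1.8 × 1² = 0.904 mA, giving V_DS = V_DD − I_D R_D = 8.88 − 0.904 × 23.5 = -12.4 V.
But -12.4 V < V_ov = 1 V, so the device is actually in triode.
In triode I_D = k_n[V_ov V_DS − ½ V_DS²] and I_D = (V_DD − V_DS)/R_D. Equating: 21.2 V_DS² − 43.38 V_DS + 8.88 = 0, giving V_DS = 0.231 V (the root below V_ov).
I_D = (8.88 − 0.231) / 23.5 = 0.368 mA.

I_D = 0.368 mA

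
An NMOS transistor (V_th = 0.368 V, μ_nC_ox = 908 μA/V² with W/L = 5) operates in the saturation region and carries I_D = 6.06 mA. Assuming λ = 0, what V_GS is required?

V_GS = 2.00 V

k_n = μ_nC_ox · (W/L) = 4.54 mA/V².
In saturation I_D = ½ k_n (V_GS − V_th)², so V_GS − V_th = √(2 I_D / k_n) = √(2 × 6.06 / 4.54) = 1.63 V.
V_GS = 0.368 + 1.63 = 2 V.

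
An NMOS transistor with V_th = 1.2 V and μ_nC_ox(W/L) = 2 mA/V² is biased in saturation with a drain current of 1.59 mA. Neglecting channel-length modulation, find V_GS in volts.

In saturation I_D = ½ k_n (V_GS − V_th)², so V_GS − V_th = √(2 I_D / k_n) = √(2 × 1.59 / 2) = 1.26 V.
V_GS = 1.2 + 1.26 = 2.46 V.

V_GS = 2.46 V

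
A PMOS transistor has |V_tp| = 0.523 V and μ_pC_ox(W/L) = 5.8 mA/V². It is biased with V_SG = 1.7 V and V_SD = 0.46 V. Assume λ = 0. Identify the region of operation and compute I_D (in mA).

V_ov = V_SG − |V_tp| = 1.7 − 0.523 = 1.18 V.
Since V_SD = 0.46 V < V_ov = 1.18 V, the device is in the triode region.
I_D = k_p [V_ov · V_SD − ½ V_SD²] = 5.8 × [1.18 × 0.46 − 0.5 × 0.46²] = 2.53 mA.

Triode; I_D = 2.53 mA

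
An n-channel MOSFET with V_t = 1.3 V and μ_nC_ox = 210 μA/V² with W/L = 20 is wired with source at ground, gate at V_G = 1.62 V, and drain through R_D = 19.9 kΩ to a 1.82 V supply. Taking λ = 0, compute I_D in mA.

I_D = 0.0877 mA

V_GS = V_G = 1.62 V, so V_ov = 1.62 − 1.3 = 0.32 V.
k_n = μ_nC_ox · (W/L) = 4.2 mA/V².
Assume saturation: I_D = ½ k_n V_ov² = 0.5 × 4.2 × 0.32² = 0.215 mA, giving V_DS = V_DD − I_D R_D = 1.82 − 0.215 × 19.9 = -2.46 V.
But -2.46 V < V_ov = 0.32 V, so the device is actually in triode.
In triode I_D = k_n[V_ov V_DS − ½ V_DS²] and I_D = (V_DD − V_DS)/R_D. Equating: 41.8 V_DS² − 27.75 V_DS + 1.82 = 0, giving V_DS = 0.0738 V (the root below V_ov).
I_D = (1.82 − 0.0738) / 19.9 = 0.0877 mA.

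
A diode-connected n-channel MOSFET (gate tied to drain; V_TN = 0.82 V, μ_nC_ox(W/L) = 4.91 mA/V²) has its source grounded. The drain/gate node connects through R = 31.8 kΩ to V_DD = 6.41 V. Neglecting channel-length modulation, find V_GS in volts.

With gate tied to drain, V_GS = V_DS ≥ V_GS − V_TN, so the device is in saturation.
KCL at the drain: ½ k_n (V_GS − V_TN)² = (V_DD − V_GS)/R.
Let x = V_GS − 0.82. Then 78.1 x² + x − 5.59 = 0, giving x = 0.261 V (positive root), so V_GS = 1.08 V.
I_D = (V_DD − V_GS)/R = (6.41 − 1.08) / 31.8 = 0.168 mA.

V_GS = 1.08 V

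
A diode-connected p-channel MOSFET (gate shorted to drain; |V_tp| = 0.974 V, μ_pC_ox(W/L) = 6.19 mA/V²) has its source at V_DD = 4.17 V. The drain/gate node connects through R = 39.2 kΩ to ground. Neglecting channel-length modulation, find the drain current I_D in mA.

With gate tied to drain, V_SG = V_SD ≥ V_SG − |V_tp|, so the device is in saturation.
KCL at the drain: ½ k_p (V_SG − |V_tp|)² = (V_DD − V_SG)/R.
Let x = V_SG − 0.974. Then 121 x² + x − 3.196 = 0, giving x = 0.158 V (positive root), so V_SG = 1.13 V.
I_D = (V_DD − V_SG)/R = (4.17 − 1.13) / 39.2 = 0.0775 mA.

I_D = 0.0775 mA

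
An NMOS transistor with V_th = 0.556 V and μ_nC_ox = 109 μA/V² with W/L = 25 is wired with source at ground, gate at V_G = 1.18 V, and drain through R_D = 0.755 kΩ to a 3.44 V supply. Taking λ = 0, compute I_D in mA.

I_D = 0.531 mA

V_GS = V_G = 1.18 V, so V_ov = 1.18 − 0.556 = 0.624 V.
k_n = μ_nC_ox · (W/L) = 2.725 mA/V².
Assume saturation: I_D = ½ k_n V_ov² = 0.5 × 2.725 × 0.624² = 0.531 mA, giving V_DS = V_DD − I_D R_D = 3.44 − 0.531 × 0.755 = 3.04 V.
V_DS = 3.04 V ≥ V_ov = 0.624 V, confirming saturation.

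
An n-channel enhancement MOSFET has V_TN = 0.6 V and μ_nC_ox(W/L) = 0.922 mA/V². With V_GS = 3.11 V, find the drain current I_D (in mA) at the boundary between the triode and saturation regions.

I_D = 2.90 mA

At the boundary V_DS = V_ov = V_GS − V_TN = 3.11 − 0.6 = 2.51 V.
I_D = ½ k_n V_ov² = 0.5 × 0.922 × 2.51² = 2.9 mA.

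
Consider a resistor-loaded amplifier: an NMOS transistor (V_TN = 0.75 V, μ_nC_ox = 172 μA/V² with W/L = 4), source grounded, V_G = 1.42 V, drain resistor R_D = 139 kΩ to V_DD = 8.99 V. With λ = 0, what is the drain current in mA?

I_D = 0.0636 mA

V_GS = V_G = 1.42 V, so V_ov = 1.42 − 0.75 = 0.67 V.
k_n = μ_nC_ox · (W/L) = 0.688 mA/V².
Assume saturation: I_D = ½ k_n V_ov² = 0.5 × 0.688 × 0.67² = 0.154 mA, giving V_DS = V_DD − I_D R_D = 8.99 − 0.154 × 139 = -12.5 V.
But -12.5 V < V_ov = 0.67 V, so the device is actually in triode.
In triode I_D = k_n[V_ov V_DS − ½ V_DS²] and I_D = (V_DD − V_DS)/R_D. Equating: 47.8 V_DS² − 65.07 V_DS + 8.99 = 0, giving V_DS = 0.156 V (the root below V_ov).
I_D = (8.99 − 0.156) / 139 = 0.0636 mA.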